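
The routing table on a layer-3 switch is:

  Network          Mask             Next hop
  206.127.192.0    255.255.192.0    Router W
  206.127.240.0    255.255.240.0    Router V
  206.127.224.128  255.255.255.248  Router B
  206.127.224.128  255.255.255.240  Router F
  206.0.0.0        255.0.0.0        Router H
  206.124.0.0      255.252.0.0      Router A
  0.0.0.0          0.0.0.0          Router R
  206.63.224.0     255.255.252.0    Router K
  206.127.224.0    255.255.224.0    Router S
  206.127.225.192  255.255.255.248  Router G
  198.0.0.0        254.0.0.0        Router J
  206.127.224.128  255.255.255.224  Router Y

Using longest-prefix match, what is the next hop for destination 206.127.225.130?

Router S

Routes whose prefix contains 206.127.225.130:
  0.0.0.0/0 (default, matches everything) -> Router R
  206.0.0.0/8 (206.0.0.0 - 206.255.255.255) -> Router H
  206.124.0.0/14 (206.124.0.0 - 206.127.255.255) -> Router A
  206.127.192.0/18 (206.127.192.0 - 206.127.255.255) -> Router W
  206.127.224.0/19 (206.127.224.0 - 206.127.255.255) -> Router S
More-specific entries that do NOT match:
  206.127.224.128/29 (206.127.224.128 - 206.127.224.135) does not contain 206.127.225.130
  206.127.225.192/29 (206.127.225.192 - 206.127.225.199) does not contain 206.127.225.130
  206.127.224.128/28 (206.127.224.128 - 206.127.224.143) does not contain 206.127.225.130
  206.127.224.128/27 (206.127.224.128 - 206.127.224.159) does not contain 206.127.225.130
  206.63.224.0/22 (206.63.224.0 - 206.63.227.255) does not contain 206.127.225.130
  206.127.240.0/20 (206.127.240.0 - 206.127.255.255) does not contain 206.127.225.130
Longest matching prefix is /19 -> next hop Router S.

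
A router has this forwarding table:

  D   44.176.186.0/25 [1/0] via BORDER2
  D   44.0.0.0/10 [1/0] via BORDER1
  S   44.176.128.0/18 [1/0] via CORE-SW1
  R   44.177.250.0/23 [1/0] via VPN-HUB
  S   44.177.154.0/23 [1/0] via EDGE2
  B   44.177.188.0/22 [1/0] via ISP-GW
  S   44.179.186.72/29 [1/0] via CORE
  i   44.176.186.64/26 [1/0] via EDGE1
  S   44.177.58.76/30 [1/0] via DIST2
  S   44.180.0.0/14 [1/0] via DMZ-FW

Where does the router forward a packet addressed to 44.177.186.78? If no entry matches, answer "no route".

No entry's prefix contains 44.177.186.78; there is no default route.

no route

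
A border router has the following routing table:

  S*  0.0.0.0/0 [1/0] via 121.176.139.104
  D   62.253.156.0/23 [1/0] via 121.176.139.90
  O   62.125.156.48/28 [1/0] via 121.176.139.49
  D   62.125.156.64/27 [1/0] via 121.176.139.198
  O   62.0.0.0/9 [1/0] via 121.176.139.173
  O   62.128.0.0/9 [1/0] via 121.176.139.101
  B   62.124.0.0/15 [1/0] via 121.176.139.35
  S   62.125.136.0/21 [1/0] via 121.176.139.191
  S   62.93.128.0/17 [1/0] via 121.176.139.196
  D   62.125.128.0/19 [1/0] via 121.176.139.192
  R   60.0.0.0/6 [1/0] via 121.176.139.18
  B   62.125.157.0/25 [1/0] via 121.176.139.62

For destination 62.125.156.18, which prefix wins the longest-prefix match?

Entries matching 62.125.156.18:
  0.0.0.0/0 (default, matches everything)
  60.0.0.0/6 (60.0.0.0 - 63.255.255.255)
  62.0.0.0/9 (62.0.0.0 - 62.127.255.255)
  62.124.0.0/15 (62.124.0.0 - 62.125.255.255)
  62.125.128.0/19 (62.125.128.0 - 62.125.159.255)
Most specific is 62.125.128.0/19.

62.125.128.0/19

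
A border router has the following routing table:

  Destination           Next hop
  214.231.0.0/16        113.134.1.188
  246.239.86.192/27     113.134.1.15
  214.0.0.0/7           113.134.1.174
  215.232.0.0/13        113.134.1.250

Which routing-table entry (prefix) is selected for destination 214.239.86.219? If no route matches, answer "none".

Entries matching 214.239.86.219:
  214.0.0.0/7 (214.0.0.0 - 215.255.255.255)
Most specific is 214.0.0.0/7.

214.0.0.0/7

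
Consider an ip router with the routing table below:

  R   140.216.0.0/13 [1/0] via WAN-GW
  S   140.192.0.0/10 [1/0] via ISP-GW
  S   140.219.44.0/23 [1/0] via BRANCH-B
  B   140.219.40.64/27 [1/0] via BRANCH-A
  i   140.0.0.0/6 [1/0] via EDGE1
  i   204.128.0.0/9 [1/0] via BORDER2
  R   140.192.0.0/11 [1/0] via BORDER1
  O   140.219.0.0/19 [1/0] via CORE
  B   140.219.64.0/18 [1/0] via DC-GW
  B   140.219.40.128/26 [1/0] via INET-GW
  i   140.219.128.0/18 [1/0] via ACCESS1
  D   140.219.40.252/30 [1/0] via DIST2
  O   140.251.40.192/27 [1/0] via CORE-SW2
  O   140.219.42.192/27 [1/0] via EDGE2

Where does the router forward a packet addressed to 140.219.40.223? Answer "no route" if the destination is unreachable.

Routes whose prefix contains 140.219.40.223:
  140.0.0.0/6 (140.0.0.0 - 143.255.255.255) -> EDGE1
  140.192.0.0/10 (140.192.0.0 - 140.255.255.255) -> ISP-GW
  140.192.0.0/11 (140.192.0.0 - 140.223.255.255) -> BORDER1
  140.216.0.0/13 (140.216.0.0 - 140.223.255.255) -> WAN-GW
More-specific entries that do NOT match:
  140.219.40.252/30 (140.219.40.252 - 140.219.40.255) does not contain 140.219.40.223
  140.219.40.64/27 (140.219.40.64 - 140.219.40.95) does not contain 140.219.40.223
  140.251.40.192/27 (140.251.40.192 - 140.251.40.223) does not contain 140.219.40.223
  140.219.42.192/27 (140.219.42.192 - 140.219.42.223) does not contain 140.219.40.223
  140.219.40.128/26 (140.219.40.128 - 140.219.40.191) does not contain 140.219.40.223
  140.219.44.0/23 (140.219.44.0 - 140.219.45.255) does not contain 140.219.40.223
  140.219.0.0/19 (140.219.0.0 - 140.219.31.255) does not contain 140.219.40.223
  140.219.64.0/18 (140.219.64.0 - 140.219.127.255) does not contain 140.219.40.223
  140.219.128.0/18 (140.219.128.0 - 140.219.191.255) does not contain 140.219.40.223
Longest matching prefix is /13 -> next hop WAN-GW.

WAN-GW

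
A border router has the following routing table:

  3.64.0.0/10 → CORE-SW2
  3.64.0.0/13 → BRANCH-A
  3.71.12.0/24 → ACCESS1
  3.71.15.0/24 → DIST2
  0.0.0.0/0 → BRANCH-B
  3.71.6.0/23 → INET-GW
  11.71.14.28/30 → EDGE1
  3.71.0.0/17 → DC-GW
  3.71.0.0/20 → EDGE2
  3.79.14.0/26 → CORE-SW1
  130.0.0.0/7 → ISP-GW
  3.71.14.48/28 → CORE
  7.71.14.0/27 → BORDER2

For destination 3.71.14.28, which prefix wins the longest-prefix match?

Entries matching 3.71.14.28:
  0.0.0.0/0 (default, matches everything)
  3.64.0.0/10 (3.64.0.0 - 3.127.255.255)
  3.64.0.0/13 (3.64.0.0 - 3.71.255.255)
  3.71.0.0/17 (3.71.0.0 - 3.71.127.255)
  3.71.0.0/20 (3.71.0.0 - 3.71.15.255)
Most specific is 3.71.0.0/20.

3.71.0.0/20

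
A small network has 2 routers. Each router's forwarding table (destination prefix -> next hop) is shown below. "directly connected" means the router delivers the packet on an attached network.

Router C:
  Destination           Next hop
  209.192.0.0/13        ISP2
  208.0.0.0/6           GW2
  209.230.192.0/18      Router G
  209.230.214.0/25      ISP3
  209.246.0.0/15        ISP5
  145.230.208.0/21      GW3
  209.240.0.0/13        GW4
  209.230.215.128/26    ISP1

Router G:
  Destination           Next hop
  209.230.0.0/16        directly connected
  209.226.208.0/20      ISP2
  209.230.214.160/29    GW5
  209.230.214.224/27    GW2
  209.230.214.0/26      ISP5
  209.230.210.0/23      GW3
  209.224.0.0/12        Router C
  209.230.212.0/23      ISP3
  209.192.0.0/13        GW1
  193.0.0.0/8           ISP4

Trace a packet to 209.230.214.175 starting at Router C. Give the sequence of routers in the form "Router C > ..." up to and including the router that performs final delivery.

At Router C: longest match for 209.230.214.175 is 209.230.192.0/18 -> Router G
At Router G: longest match for 209.230.214.175 is 209.230.0.0/16 -> directly connected

Router C > Router G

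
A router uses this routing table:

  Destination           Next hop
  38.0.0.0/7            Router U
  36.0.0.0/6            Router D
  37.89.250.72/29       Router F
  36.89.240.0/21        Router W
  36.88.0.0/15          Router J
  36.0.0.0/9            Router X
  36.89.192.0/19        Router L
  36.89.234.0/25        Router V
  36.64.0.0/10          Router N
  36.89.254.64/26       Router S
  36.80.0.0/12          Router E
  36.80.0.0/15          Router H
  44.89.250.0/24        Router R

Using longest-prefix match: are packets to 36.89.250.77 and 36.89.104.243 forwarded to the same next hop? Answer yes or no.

36.89.250.77: longest match 36.88.0.0/15 -> Router J
36.89.104.243: longest match 36.88.0.0/15 -> Router J

yes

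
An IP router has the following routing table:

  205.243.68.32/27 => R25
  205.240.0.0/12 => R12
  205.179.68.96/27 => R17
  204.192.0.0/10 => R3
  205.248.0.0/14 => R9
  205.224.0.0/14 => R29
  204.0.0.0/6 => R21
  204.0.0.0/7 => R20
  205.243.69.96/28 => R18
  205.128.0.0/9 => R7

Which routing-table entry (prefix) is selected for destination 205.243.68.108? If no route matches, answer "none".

Entries matching 205.243.68.108:
  204.0.0.0/6 (204.0.0.0 - 207.255.255.255)
  204.0.0.0/7 (204.0.0.0 - 205.255.255.255)
  205.128.0.0/9 (205.128.0.0 - 205.255.255.255)
  205.240.0.0/12 (205.240.0.0 - 205.255.255.255)
Most specific is 205.240.0.0/12.

205.240.0.0/12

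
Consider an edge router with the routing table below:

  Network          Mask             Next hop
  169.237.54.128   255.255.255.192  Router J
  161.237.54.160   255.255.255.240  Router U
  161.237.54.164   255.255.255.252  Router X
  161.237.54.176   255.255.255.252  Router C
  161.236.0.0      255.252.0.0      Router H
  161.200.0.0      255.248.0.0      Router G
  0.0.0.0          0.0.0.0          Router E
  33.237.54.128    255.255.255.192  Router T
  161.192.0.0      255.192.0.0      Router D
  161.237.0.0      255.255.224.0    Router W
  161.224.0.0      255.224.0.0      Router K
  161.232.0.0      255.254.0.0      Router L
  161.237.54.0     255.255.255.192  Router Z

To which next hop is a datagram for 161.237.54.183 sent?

Routes whose prefix contains 161.237.54.183:
  0.0.0.0/0 (default, matches everything) -> Router E
  161.192.0.0/10 (161.192.0.0 - 161.255.255.255) -> Router D
  161.224.0.0/11 (161.224.0.0 - 161.255.255.255) -> Router K
  161.236.0.0/14 (161.236.0.0 - 161.239.255.255) -> Router H
More-specific entries that do NOT match:
  161.237.54.164/30 (161.237.54.164 - 161.237.54.167) does not contain 161.237.54.183
  161.237.54.176/30 (161.237.54.176 - 161.237.54.179) does not contain 161.237.54.183
  161.237.54.160/28 (161.237.54.160 - 161.237.54.175) does not contain 161.237.54.183
  169.237.54.128/26 (169.237.54.128 - 169.237.54.191) does not contain 161.237.54.183
  33.237.54.128/26 (33.237.54.128 - 33.237.54.191) does not contain 161.237.54.183
  161.237.54.0/26 (161.237.54.0 - 161.237.54.63) does not contain 161.237.54.183
  161.237.0.0/19 (161.237.0.0 - 161.237.31.255) does not contain 161.237.54.183
  161.232.0.0/15 (161.232.0.0 - 161.233.255.255) does not contain 161.237.54.183
Longest matching prefix is /14 -> next hop Router H.

Router H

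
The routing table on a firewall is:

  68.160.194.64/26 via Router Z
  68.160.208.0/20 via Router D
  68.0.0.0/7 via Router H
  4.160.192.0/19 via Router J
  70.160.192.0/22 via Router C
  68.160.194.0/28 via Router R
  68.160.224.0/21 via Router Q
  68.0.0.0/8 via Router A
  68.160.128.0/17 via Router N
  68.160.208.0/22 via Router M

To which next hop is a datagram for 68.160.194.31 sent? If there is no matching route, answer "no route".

Router N

Routes whose prefix contains 68.160.194.31:
  68.0.0.0/7 (68.0.0.0 - 69.255.255.255) -> Router H
  68.0.0.0/8 (68.0.0.0 - 68.255.255.255) -> Router A
  68.160.128.0/17 (68.160.128.0 - 68.160.255.255) -> Router N
More-specific entries that do NOT match:
  68.160.194.0/28 (68.160.194.0 - 68.160.194.15) does not contain 68.160.194.31
  68.160.194.64/26 (68.160.194.64 - 68.160.194.127) does not contain 68.160.194.31
  70.160.192.0/22 (70.160.192.0 - 70.160.195.255) does not contain 68.160.194.31
  68.160.208.0/22 (68.160.208.0 - 68.160.211.255) does not contain 68.160.194.31
  68.160.224.0/21 (68.160.224.0 - 68.160.231.255) does not contain 68.160.194.31
  68.160.208.0/20 (68.160.208.0 - 68.160.223.255) does not contain 68.160.194.31
  4.160.192.0/19 (4.160.192.0 - 4.160.223.255) does not contain 68.160.194.31
Longest matching prefix is /17 -> next hop Router N.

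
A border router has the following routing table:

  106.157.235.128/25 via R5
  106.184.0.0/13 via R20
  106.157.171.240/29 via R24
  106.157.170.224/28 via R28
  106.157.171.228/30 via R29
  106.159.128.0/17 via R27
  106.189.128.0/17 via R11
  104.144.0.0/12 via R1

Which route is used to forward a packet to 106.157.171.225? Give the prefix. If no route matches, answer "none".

none

106.157.171.225 is outside every listed prefix and there is no default route.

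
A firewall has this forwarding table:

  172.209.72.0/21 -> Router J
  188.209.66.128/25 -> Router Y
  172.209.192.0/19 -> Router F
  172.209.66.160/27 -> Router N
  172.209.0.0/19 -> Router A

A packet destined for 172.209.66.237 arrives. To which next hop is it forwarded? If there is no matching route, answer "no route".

no route

No entry's prefix contains 172.209.66.237; there is no default route.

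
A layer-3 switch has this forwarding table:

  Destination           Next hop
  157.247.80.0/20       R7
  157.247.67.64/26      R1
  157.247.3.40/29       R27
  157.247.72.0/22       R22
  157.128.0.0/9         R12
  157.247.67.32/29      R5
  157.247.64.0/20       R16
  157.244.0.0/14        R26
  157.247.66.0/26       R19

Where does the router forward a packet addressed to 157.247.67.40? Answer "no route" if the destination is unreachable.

R16

Routes whose prefix contains 157.247.67.40:
  157.128.0.0/9 (157.128.0.0 - 157.255.255.255) -> R12
  157.244.0.0/14 (157.244.0.0 - 157.247.255.255) -> R26
  157.247.64.0/20 (157.247.64.0 - 157.247.79.255) -> R16
More-specific entries that do NOT match:
  157.247.3.40/29 (157.247.3.40 - 157.247.3.47) does not contain 157.247.67.40
  157.247.67.32/29 (157.247.67.32 - 157.247.67.39) does not contain 157.247.67.40
  157.247.67.64/26 (157.247.67.64 - 157.247.67.127) does not contain 157.247.67.40
  157.247.66.0/26 (157.247.66.0 - 157.247.66.63) does not contain 157.247.67.40
  157.247.72.0/22 (157.247.72.0 - 157.247.75.255) does not contain 157.247.67.40
Longest matching prefix is /20 -> next hop R16.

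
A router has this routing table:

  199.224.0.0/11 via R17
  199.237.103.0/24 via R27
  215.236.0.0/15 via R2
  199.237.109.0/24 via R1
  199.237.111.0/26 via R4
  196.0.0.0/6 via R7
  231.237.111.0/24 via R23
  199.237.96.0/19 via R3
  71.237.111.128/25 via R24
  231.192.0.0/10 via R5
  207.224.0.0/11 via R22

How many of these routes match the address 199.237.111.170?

3

Prefixes containing 199.237.111.170:
  196.0.0.0/6 (196.0.0.0 - 199.255.255.255)
  199.224.0.0/11 (199.224.0.0 - 199.255.255.255)
  199.237.96.0/19 (199.237.96.0 - 199.237.127.255)
Total matching entries: 3.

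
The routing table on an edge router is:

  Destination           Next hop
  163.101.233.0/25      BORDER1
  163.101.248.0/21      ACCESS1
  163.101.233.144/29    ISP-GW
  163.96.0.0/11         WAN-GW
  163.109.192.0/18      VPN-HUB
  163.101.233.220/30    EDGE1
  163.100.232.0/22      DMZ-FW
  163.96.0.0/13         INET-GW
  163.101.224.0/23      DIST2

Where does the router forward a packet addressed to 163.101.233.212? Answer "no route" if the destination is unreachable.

INET-GW

Routes whose prefix contains 163.101.233.212:
  163.96.0.0/11 (163.96.0.0 - 163.127.255.255) -> WAN-GW
  163.96.0.0/13 (163.96.0.0 - 163.103.255.255) -> INET-GW
More-specific entries that do NOT match:
  163.101.233.220/30 (163.101.233.220 - 163.101.233.223) does not contain 163.101.233.212
  163.101.233.144/29 (163.101.233.144 - 163.101.233.151) does not contain 163.101.233.212
  163.101.233.0/25 (163.101.233.0 - 163.101.233.127) does not contain 163.101.233.212
  163.101.224.0/23 (163.101.224.0 - 163.101.225.255) does not contain 163.101.233.212
  163.100.232.0/22 (163.100.232.0 - 163.100.235.255) does not contain 163.101.233.212
  163.101.248.0/21 (163.101.248.0 - 163.101.255.255) does not contain 163.101.233.212
  163.109.192.0/18 (163.109.192.0 - 163.109.255.255) does not contain 163.101.233.212
Longest matching prefix is /13 -> next hop INET-GW.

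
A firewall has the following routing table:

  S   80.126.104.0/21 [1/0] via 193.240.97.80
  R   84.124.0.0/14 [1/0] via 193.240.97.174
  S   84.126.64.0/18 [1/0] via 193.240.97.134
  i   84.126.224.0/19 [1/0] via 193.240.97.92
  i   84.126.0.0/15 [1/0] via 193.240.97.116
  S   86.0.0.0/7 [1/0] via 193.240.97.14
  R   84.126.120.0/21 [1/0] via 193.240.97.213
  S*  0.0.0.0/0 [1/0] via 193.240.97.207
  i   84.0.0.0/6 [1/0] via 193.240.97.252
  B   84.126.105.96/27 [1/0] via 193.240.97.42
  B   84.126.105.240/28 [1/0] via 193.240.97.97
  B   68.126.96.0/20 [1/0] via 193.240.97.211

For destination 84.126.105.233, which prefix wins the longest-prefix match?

Entries matching 84.126.105.233:
  0.0.0.0/0 (default, matches everything)
  84.0.0.0/6 (84.0.0.0 - 87.255.255.255)
  84.124.0.0/14 (84.124.0.0 - 84.127.255.255)
  84.126.0.0/15 (84.126.0.0 - 84.127.255.255)
  84.126.64.0/18 (84.126.64.0 - 84.126.127.255)
Most specific is 84.126.64.0/18.

84.126.64.0/18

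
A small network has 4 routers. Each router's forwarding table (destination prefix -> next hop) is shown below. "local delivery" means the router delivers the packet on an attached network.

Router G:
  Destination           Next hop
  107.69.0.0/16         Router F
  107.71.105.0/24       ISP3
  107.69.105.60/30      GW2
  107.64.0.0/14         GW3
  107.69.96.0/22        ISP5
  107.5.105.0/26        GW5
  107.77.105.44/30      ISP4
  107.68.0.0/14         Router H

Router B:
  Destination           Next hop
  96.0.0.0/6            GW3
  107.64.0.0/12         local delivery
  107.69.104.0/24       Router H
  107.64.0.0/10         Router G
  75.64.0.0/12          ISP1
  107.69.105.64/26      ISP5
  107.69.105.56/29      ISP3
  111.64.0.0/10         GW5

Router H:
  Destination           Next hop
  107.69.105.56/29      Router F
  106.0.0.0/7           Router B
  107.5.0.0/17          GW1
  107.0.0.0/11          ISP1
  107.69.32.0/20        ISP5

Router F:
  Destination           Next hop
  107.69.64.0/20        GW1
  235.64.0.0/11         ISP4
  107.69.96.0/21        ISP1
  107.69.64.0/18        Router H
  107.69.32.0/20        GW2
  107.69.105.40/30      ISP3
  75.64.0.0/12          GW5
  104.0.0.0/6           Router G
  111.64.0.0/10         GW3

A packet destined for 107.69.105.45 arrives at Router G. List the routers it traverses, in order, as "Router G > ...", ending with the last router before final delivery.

At Router G: longest match for 107.69.105.45 is 107.69.0.0/16 -> Router F
At Router F: longest match for 107.69.105.45 is 107.69.64.0/18 -> Router H
At Router H: longest match for 107.69.105.45 is 106.0.0.0/7 -> Router B
At Router B: longest match for 107.69.105.45 is 107.64.0.0/12 -> local delivery

Router G > Router F > Router H > Router B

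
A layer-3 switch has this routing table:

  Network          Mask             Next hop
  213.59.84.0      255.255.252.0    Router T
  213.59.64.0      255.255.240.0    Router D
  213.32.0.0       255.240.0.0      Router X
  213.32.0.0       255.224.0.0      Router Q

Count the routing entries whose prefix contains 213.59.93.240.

Prefixes containing 213.59.93.240:
  213.32.0.0/11 (213.32.0.0 - 213.63.255.255)
Total matching entries: 1.

1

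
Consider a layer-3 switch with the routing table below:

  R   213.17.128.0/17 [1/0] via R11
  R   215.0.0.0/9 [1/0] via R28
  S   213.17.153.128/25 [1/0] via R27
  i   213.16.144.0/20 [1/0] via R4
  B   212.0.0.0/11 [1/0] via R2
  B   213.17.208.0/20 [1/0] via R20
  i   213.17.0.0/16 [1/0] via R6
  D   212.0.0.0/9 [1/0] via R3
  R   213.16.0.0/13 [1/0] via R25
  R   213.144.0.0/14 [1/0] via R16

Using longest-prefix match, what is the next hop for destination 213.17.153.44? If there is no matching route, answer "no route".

Routes whose prefix contains 213.17.153.44:
  213.16.0.0/13 (213.16.0.0 - 213.23.255.255) -> R25
  213.17.0.0/16 (213.17.0.0 - 213.17.255.255) -> R6
  213.17.128.0/17 (213.17.128.0 - 213.17.255.255) -> R11
More-specific entries that do NOT match:
  213.17.153.128/25 (213.17.153.128 - 213.17.153.255) does not contain 213.17.153.44
  213.16.144.0/20 (213.16.144.0 - 213.16.159.255) does not contain 213.17.153.44
  213.17.208.0/20 (213.17.208.0 - 213.17.223.255) does not contain 213.17.153.44
Longest matching prefix is /17 -> next hop R11.

R11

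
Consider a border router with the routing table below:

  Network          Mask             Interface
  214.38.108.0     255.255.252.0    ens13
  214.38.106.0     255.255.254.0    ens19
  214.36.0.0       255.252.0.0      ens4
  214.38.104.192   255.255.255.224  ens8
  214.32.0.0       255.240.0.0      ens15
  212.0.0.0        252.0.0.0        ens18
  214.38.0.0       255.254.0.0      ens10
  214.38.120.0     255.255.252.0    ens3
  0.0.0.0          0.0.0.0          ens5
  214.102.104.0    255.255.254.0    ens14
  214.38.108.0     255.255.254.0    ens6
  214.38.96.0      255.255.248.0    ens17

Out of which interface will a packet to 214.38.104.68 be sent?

ens10

Routes whose prefix contains 214.38.104.68:
  0.0.0.0/0 (default, matches everything) -> ens5
  212.0.0.0/6 (212.0.0.0 - 215.255.255.255) -> ens18
  214.32.0.0/12 (214.32.0.0 - 214.47.255.255) -> ens15
  214.36.0.0/14 (214.36.0.0 - 214.39.255.255) -> ens4
  214.38.0.0/15 (214.38.0.0 - 214.39.255.255) -> ens10
More-specific entries that do NOT match:
  214.38.104.192/27 (214.38.104.192 - 214.38.104.223) does not contain 214.38.104.68
  214.38.106.0/23 (214.38.106.0 - 214.38.107.255) does not contain 214.38.104.68
  214.102.104.0/23 (214.102.104.0 - 214.102.105.255) does not contain 214.38.104.68
  214.38.108.0/23 (214.38.108.0 - 214.38.109.255) does not contain 214.38.104.68
  214.38.108.0/22 (214.38.108.0 - 214.38.111.255) does not contain 214.38.104.68
  214.38.120.0/22 (214.38.120.0 - 214.38.123.255) does not contain 214.38.104.68
  214.38.96.0/21 (214.38.96.0 - 214.38.103.255) does not contain 214.38.104.68
Longest matching prefix is /15 -> interface ens10.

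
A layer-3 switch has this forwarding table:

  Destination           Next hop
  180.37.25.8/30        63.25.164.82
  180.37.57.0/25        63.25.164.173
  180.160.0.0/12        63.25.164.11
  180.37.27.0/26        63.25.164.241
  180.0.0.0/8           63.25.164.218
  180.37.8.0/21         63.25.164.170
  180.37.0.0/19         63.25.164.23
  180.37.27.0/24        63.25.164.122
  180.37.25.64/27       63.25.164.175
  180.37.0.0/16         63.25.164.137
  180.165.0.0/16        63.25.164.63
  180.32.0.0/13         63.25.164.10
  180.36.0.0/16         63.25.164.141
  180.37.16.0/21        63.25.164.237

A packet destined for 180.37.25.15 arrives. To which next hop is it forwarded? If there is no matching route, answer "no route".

63.25.164.23

Routes whose prefix contains 180.37.25.15:
  180.0.0.0/8 (180.0.0.0 - 180.255.255.255) -> 63.25.164.218
  180.32.0.0/13 (180.32.0.0 - 180.39.255.255) -> 63.25.164.10
  180.37.0.0/16 (180.37.0.0 - 180.37.255.255) -> 63.25.164.137
  180.37.0.0/19 (180.37.0.0 - 180.37.31.255) -> 63.25.164.23
More-specific entries that do NOT match:
  180.37.25.8/30 (180.37.25.8 - 180.37.25.11) does not contain 180.37.25.15
  180.37.25.64/27 (180.37.25.64 - 180.37.25.95) does not contain 180.37.25.15
  180.37.27.0/26 (180.37.27.0 - 180.37.27.63) does not contain 180.37.25.15
  180.37.57.0/25 (180.37.57.0 - 180.37.57.127) does not contain 180.37.25.15
  180.37.27.0/24 (180.37.27.0 - 180.37.27.255) does not contain 180.37.25.15
  180.37.8.0/21 (180.37.8.0 - 180.37.15.255) does not contain 180.37.25.15
  180.37.16.0/21 (180.37.16.0 - 180.37.23.255) does not contain 180.37.25.15
Longest matching prefix is /19 -> next hop 63.25.164.23.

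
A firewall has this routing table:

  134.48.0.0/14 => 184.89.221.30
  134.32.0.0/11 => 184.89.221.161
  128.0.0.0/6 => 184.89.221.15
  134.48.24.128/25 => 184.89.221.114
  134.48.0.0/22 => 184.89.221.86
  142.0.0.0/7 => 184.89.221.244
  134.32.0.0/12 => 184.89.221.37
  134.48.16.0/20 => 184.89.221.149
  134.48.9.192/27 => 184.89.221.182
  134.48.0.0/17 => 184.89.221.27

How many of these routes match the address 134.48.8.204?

Prefixes containing 134.48.8.204:
  134.32.0.0/11 (134.32.0.0 - 134.63.255.255)
  134.48.0.0/14 (134.48.0.0 - 134.51.255.255)
  134.48.0.0/17 (134.48.0.0 - 134.48.127.255)
Total matching entries: 3.

3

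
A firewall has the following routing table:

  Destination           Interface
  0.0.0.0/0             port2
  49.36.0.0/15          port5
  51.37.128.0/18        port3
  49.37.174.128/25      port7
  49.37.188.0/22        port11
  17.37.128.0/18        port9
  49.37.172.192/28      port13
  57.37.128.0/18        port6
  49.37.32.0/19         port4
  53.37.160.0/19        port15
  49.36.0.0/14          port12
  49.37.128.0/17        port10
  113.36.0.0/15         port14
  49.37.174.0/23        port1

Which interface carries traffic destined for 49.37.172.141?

port10

Routes whose prefix contains 49.37.172.141:
  0.0.0.0/0 (default, matches everything) -> port2
  49.36.0.0/14 (49.36.0.0 - 49.39.255.255) -> port12
  49.36.0.0/15 (49.36.0.0 - 49.37.255.255) -> port5
  49.37.128.0/17 (49.37.128.0 - 49.37.255.255) -> port10
More-specific entries that do NOT match:
  49.37.172.192/28 (49.37.172.192 - 49.37.172.207) does not contain 49.37.172.141
  49.37.174.128/25 (49.37.174.128 - 49.37.174.255) does not contain 49.37.172.141
  49.37.174.0/23 (49.37.174.0 - 49.37.175.255) does not contain 49.37.172.141
  49.37.188.0/22 (49.37.188.0 - 49.37.191.255) does not contain 49.37.172.141
  49.37.32.0/19 (49.37.32.0 - 49.37.63.255) does not contain 49.37.172.141
  53.37.160.0/19 (53.37.160.0 - 53.37.191.255) does not contain 49.37.172.141
  51.37.128.0/18 (51.37.128.0 - 51.37.191.255) does not contain 49.37.172.141
  17.37.128.0/18 (17.37.128.0 - 17.37.191.255) does not contain 49.37.172.141
  57.37.128.0/18 (57.37.128.0 - 57.37.191.255) does not contain 49.37.172.141
Longest matching prefix is /17 -> interface port10.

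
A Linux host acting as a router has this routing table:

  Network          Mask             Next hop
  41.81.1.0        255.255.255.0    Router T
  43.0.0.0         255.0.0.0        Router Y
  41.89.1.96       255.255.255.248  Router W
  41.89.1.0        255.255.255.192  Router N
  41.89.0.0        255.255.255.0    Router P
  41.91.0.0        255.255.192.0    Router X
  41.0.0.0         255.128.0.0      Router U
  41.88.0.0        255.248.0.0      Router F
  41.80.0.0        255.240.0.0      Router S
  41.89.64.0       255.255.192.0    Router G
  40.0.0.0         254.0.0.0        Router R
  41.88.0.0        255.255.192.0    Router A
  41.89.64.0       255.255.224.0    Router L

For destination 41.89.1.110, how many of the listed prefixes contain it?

4

Prefixes containing 41.89.1.110:
  40.0.0.0/7 (40.0.0.0 - 41.255.255.255)
  41.0.0.0/9 (41.0.0.0 - 41.127.255.255)
  41.80.0.0/12 (41.80.0.0 - 41.95.255.255)
  41.88.0.0/13 (41.88.0.0 - 41.95.255.255)
Total matching entries: 4.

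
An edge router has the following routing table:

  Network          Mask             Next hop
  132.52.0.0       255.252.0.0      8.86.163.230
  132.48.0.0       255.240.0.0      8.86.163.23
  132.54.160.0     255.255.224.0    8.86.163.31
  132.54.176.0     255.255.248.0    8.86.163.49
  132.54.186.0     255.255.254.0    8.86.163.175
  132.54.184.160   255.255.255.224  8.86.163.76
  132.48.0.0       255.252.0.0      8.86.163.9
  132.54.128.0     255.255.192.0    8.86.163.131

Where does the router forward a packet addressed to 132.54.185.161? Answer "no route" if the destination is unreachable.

Routes whose prefix contains 132.54.185.161:
  132.48.0.0/12 (132.48.0.0 - 132.63.255.255) -> 8.86.163.23
  132.52.0.0/14 (132.52.0.0 - 132.55.255.255) -> 8.86.163.230
  132.54.128.0/18 (132.54.128.0 - 132.54.191.255) -> 8.86.163.131
  132.54.160.0/19 (132.54.160.0 - 132.54.191.255) -> 8.86.163.31
More-specific entries that do NOT match:
  132.54.184.160/27 (132.54.184.160 - 132.54.184.191) does not contain 132.54.185.161
  132.54.186.0/23 (132.54.186.0 - 132.54.187.255) does not contain 132.54.185.161
  132.54.176.0/21 (132.54.176.0 - 132.54.183.255) does not contain 132.54.185.161
Longest matching prefix is /19 -> next hop 8.86.163.31.

8.86.163.31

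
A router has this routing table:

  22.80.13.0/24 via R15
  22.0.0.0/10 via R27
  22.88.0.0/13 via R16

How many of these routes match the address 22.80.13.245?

Prefixes containing 22.80.13.245:
  22.80.13.0/24 (22.80.13.0 - 22.80.13.255)
Total matching entries: 1.

1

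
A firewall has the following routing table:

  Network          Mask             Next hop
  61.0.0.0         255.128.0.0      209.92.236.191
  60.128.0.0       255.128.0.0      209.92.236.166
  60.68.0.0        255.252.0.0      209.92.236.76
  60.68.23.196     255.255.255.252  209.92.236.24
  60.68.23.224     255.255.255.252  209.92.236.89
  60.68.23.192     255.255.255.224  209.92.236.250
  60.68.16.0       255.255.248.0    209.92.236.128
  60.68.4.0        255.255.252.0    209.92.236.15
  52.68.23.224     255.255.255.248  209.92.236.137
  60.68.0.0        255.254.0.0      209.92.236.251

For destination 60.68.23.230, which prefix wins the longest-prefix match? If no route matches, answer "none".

60.68.16.0/21

Entries matching 60.68.23.230:
  60.68.0.0/14 (60.68.0.0 - 60.71.255.255)
  60.68.0.0/15 (60.68.0.0 - 60.69.255.255)
  60.68.16.0/21 (60.68.16.0 - 60.68.23.255)
Most specific is 60.68.16.0/21.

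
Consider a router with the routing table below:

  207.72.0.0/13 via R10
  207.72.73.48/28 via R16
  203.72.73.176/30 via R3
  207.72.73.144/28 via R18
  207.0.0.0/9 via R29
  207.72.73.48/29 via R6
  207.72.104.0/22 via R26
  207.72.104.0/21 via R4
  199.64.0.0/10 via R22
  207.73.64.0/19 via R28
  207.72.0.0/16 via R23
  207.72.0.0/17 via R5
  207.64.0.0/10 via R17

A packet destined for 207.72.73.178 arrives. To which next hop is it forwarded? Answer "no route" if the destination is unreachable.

Routes whose prefix contains 207.72.73.178:
  207.0.0.0/9 (207.0.0.0 - 207.127.255.255) -> R29
  207.64.0.0/10 (207.64.0.0 - 207.127.255.255) -> R17
  207.72.0.0/13 (207.72.0.0 - 207.79.255.255) -> R10
  207.72.0.0/16 (207.72.0.0 - 207.72.255.255) -> R23
  207.72.0.0/17 (207.72.0.0 - 207.72.127.255) -> R5
More-specific entries that do NOT match:
  203.72.73.176/30 (203.72.73.176 - 203.72.73.179) does not contain 207.72.73.178
  207.72.73.48/29 (207.72.73.48 - 207.72.73.55) does not contain 207.72.73.178
  207.72.73.48/28 (207.72.73.48 - 207.72.73.63) does not contain 207.72.73.178
  207.72.73.144/28 (207.72.73.144 - 207.72.73.159) does not contain 207.72.73.178
  207.72.104.0/22 (207.72.104.0 - 207.72.107.255) does not contain 207.72.73.178
  207.72.104.0/21 (207.72.104.0 - 207.72.111.255) does not contain 207.72.73.178
  207.73.64.0/19 (207.73.64.0 - 207.73.95.255) does not contain 207.72.73.178
Longest matching prefix is /17 -> next hop R5.

R5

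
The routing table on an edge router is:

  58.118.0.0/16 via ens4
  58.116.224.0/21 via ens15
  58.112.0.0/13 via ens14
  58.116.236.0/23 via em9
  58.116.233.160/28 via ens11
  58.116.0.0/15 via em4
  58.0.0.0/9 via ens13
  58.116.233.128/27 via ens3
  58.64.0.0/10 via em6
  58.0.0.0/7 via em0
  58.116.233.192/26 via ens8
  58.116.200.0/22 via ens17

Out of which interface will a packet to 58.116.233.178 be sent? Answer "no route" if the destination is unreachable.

Routes whose prefix contains 58.116.233.178:
  58.0.0.0/7 (58.0.0.0 - 59.255.255.255) -> em0
  58.0.0.0/9 (58.0.0.0 - 58.127.255.255) -> ens13
  58.64.0.0/10 (58.64.0.0 - 58.127.255.255) -> em6
  58.112.0.0/13 (58.112.0.0 - 58.119.255.255) -> ens14
  58.116.0.0/15 (58.116.0.0 - 58.117.255.255) -> em4
More-specific entries that do NOT match:
  58.116.233.160/28 (58.116.233.160 - 58.116.233.175) does not contain 58.116.233.178
  58.116.233.128/27 (58.116.233.128 - 58.116.233.159) does not contain 58.116.233.178
  58.116.233.192/26 (58.116.233.192 - 58.116.233.255) does not contain 58.116.233.178
  58.116.236.0/23 (58.116.236.0 - 58.116.237.255) does not contain 58.116.233.178
  58.116.200.0/22 (58.116.200.0 - 58.116.203.255) does not contain 58.116.233.178
  58.116.224.0/21 (58.116.224.0 - 58.116.231.255) does not contain 58.116.233.178
  58.118.0.0/16 (58.118.0.0 - 58.118.255.255) does not contain 58.116.233.178
Longest matching prefix is /15 -> interface em4.

em4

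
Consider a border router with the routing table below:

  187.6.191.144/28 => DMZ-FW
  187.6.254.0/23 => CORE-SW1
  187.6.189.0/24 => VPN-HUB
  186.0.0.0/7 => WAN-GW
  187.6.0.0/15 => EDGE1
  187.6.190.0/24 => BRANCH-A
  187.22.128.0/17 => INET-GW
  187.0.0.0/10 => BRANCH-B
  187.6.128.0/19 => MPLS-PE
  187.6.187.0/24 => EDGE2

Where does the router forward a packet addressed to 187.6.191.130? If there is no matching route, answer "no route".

Routes whose prefix contains 187.6.191.130:
  186.0.0.0/7 (186.0.0.0 - 187.255.255.255) -> WAN-GW
  187.0.0.0/10 (187.0.0.0 - 187.63.255.255) -> BRANCH-B
  187.6.0.0/15 (187.6.0.0 - 187.7.255.255) -> EDGE1
More-specific entries that do NOT match:
  187.6.191.144/28 (187.6.191.144 - 187.6.191.159) does not contain 187.6.191.130
  187.6.189.0/24 (187.6.189.0 - 187.6.189.255) does not contain 187.6.191.130
  187.6.190.0/24 (187.6.190.0 - 187.6.190.255) does not contain 187.6.191.130
  187.6.187.0/24 (187.6.187.0 - 187.6.187.255) does not contain 187.6.191.130
  187.6.254.0/23 (187.6.254.0 - 187.6.255.255) does not contain 187.6.191.130
  187.6.128.0/19 (187.6.128.0 - 187.6.159.255) does not contain 187.6.191.130
  187.22.128.0/17 (187.22.128.0 - 187.22.255.255) does not contain 187.6.191.130
Longest matching prefix is /15 -> next hop EDGE1.

EDGE1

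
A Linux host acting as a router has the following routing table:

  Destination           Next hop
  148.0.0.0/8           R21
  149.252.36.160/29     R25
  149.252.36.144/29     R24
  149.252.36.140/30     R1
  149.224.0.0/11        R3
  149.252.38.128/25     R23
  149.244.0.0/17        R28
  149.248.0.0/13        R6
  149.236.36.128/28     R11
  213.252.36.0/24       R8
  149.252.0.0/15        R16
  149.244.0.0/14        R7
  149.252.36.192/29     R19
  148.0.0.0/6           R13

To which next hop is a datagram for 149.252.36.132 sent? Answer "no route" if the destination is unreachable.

Routes whose prefix contains 149.252.36.132:
  148.0.0.0/6 (148.0.0.0 - 151.255.255.255) -> R13
  149.224.0.0/11 (149.224.0.0 - 149.255.255.255) -> R3
  149.248.0.0/13 (149.248.0.0 - 149.255.255.255) -> R6
  149.252.0.0/15 (149.252.0.0 - 149.253.255.255) -> R16
More-specific entries that do NOT match:
  149.252.36.140/30 (149.252.36.140 - 149.252.36.143) does not contain 149.252.36.132
  149.252.36.160/29 (149.252.36.160 - 149.252.36.167) does not contain 149.252.36.132
  149.252.36.144/29 (149.252.36.144 - 149.252.36.151) does not contain 149.252.36.132
  149.252.36.192/29 (149.252.36.192 - 149.252.36.199) does not contain 149.252.36.132
  149.236.36.128/28 (149.236.36.128 - 149.236.36.143) does not contain 149.252.36.132
  149.252.38.128/25 (149.252.38.128 - 149.252.38.255) does not contain 149.252.36.132
  213.252.36.0/24 (213.252.36.0 - 213.252.36.255) does not contain 149.252.36.132
  149.244.0.0/17 (149.244.0.0 - 149.244.127.255) does not contain 149.252.36.132
Longest matching prefix is /15 -> next hop R16.

R16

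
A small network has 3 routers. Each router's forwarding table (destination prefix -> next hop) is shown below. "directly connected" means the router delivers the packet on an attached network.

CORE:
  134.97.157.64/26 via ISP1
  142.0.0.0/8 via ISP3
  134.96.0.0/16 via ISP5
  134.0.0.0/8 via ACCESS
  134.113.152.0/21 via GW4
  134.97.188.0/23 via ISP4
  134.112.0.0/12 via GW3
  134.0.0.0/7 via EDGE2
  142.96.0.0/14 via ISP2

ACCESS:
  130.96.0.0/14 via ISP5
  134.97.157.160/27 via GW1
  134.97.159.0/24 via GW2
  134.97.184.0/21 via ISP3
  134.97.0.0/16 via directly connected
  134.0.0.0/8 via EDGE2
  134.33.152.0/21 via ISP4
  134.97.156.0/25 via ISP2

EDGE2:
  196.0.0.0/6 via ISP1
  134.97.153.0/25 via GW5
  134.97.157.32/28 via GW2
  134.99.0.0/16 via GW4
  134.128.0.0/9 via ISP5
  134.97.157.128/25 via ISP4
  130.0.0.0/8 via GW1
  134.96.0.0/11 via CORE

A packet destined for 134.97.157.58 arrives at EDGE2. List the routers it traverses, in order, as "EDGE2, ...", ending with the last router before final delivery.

EDGE2, CORE, ACCESS

At EDGE2: longest match for 134.97.157.58 is 134.96.0.0/11 -> CORE
At CORE: longest match for 134.97.157.58 is 134.0.0.0/8 -> ACCESS
At ACCESS: longest match for 134.97.157.58 is 134.97.0.0/16 -> directly connected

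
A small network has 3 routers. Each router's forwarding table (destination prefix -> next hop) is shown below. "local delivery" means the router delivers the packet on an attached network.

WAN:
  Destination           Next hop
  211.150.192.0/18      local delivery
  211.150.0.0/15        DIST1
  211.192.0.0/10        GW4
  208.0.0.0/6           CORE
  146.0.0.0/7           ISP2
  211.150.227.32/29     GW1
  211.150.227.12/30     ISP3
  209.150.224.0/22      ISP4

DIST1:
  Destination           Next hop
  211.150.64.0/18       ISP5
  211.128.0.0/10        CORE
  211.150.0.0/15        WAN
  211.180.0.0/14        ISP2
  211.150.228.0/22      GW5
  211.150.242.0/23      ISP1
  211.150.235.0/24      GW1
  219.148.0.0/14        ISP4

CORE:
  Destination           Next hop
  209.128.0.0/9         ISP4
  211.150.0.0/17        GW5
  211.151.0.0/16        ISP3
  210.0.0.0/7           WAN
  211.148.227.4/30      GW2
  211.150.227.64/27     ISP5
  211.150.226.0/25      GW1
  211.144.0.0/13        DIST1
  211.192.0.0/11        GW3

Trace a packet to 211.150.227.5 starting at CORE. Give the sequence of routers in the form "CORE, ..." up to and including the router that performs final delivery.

CORE, DIST1, WAN

At CORE: longest match for 211.150.227.5 is 211.144.0.0/13 -> DIST1
At DIST1: longest match for 211.150.227.5 is 211.150.0.0/15 -> WAN
At WAN: longest match for 211.150.227.5 is 211.150.192.0/18 -> local delivery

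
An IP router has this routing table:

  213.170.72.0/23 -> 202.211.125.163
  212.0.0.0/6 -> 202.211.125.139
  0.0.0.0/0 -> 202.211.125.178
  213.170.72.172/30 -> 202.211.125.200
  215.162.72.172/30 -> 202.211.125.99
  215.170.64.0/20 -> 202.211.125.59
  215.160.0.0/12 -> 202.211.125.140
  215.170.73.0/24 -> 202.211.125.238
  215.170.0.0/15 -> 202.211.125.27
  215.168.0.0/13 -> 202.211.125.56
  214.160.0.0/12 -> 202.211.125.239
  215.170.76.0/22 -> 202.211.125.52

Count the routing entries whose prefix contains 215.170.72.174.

6

Prefixes containing 215.170.72.174:
  0.0.0.0/0 (default, matches everything)
  212.0.0.0/6 (212.0.0.0 - 215.255.255.255)
  215.160.0.0/12 (215.160.0.0 - 215.175.255.255)
  215.168.0.0/13 (215.168.0.0 - 215.175.255.255)
  215.170.0.0/15 (215.170.0.0 - 215.171.255.255)
  215.170.64.0/20 (215.170.64.0 - 215.170.79.255)
Total matching entries: 6.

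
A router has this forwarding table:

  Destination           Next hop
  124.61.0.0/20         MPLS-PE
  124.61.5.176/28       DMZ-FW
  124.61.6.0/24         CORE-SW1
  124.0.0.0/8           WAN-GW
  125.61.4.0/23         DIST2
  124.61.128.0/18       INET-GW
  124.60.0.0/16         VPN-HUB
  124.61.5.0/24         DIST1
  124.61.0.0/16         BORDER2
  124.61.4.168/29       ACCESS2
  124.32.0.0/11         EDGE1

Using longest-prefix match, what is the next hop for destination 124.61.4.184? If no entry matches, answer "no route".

MPLS-PE

Routes whose prefix contains 124.61.4.184:
  124.0.0.0/8 (124.0.0.0 - 124.255.255.255) -> WAN-GW
  124.32.0.0/11 (124.32.0.0 - 124.63.255.255) -> EDGE1
  124.61.0.0/16 (124.61.0.0 - 124.61.255.255) -> BORDER2
  124.61.0.0/20 (124.61.0.0 - 124.61.15.255) -> MPLS-PE
More-specific entries that do NOT match:
  124.61.4.168/29 (124.61.4.168 - 124.61.4.175) does not contain 124.61.4.184
  124.61.5.176/28 (124.61.5.176 - 124.61.5.191) does not contain 124.61.4.184
  124.61.6.0/24 (124.61.6.0 - 124.61.6.255) does not contain 124.61.4.184
  124.61.5.0/24 (124.61.5.0 - 124.61.5.255) does not contain 124.61.4.184
  125.61.4.0/23 (125.61.4.0 - 125.61.5.255) does not contain 124.61.4.184
Longest matching prefix is /20 -> next hop MPLS-PE.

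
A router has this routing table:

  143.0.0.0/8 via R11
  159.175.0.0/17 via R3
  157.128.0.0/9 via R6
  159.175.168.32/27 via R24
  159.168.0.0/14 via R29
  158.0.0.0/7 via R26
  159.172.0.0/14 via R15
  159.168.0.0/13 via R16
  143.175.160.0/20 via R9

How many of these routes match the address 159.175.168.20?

3

Prefixes containing 159.175.168.20:
  158.0.0.0/7 (158.0.0.0 - 159.255.255.255)
  159.168.0.0/13 (159.168.0.0 - 159.175.255.255)
  159.172.0.0/14 (159.172.0.0 - 159.175.255.255)
Total matching entries: 3.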